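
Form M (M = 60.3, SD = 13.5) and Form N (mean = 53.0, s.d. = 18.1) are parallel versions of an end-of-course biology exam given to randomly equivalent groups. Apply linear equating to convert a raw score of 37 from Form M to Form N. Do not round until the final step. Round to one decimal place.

Linear equating: y = (SD_Y/SD_X)(x − M_X) + M_Y
y = (18.1/13.5)(37 − 60.3) + 53.0
y = 1.340741 × -23.3 + 53.0 = -31.2393 + 53.0 = 21.8

21.8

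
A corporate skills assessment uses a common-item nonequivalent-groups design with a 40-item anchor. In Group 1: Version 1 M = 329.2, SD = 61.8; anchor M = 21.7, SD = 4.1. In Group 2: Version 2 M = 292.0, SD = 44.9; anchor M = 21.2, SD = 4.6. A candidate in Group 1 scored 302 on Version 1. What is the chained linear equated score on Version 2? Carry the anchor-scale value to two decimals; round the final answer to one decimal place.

Version 1 → anchor (Group 1): v = (4.1/61.8)(302 − 329.2) + 21.7 = 19.90
anchor → Version 2 (Group 2): y = (44.9/4.6)(19.90 − 21.2) + 292.0 = 279.3

279.3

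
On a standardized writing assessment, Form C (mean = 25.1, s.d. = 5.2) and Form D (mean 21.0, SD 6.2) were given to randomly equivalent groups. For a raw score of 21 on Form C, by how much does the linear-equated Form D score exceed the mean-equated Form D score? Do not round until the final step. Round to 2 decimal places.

Mean-equated: 21 + (21.0 − 25.1) = 16.90
Linear-equated: (6.2/5.2)(21 − 25.1) + 21.0 = 16.112
Difference = 16.112 − 16.90 = -0.79

-0.79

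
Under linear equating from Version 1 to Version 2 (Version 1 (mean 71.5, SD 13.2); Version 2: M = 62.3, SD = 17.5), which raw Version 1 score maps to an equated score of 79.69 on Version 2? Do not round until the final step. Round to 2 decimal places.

84.62

Invert y = (SD_Y/SD_X)(x − M_X) + M_Y:
x = (SD_X/SD_Y)(y − M_Y) + M_X = (13.2/17.5)(79.69 − 62.3) + 71.5
x = 0.754286 × 17.390 + 71.5 = 84.62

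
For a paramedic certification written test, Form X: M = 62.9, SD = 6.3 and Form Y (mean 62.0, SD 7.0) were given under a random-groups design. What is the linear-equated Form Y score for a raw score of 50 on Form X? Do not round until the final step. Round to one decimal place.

47.7

Linear equating: y = (SD_Y/SD_X)(x − M_X) + M_Y
y = (7.0/6.3)(50 − 62.9) + 62.0
y = 1.111111 × -12.9 + 62.0 = -14.3333 + 62.0 = 47.7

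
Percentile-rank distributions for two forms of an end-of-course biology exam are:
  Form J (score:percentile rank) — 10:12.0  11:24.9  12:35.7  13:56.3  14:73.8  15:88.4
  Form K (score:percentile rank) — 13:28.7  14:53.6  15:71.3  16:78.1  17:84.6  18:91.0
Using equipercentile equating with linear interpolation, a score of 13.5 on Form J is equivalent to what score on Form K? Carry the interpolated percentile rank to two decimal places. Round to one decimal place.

PR of 13.5 on Form J: 56.3 + (13.5 − 13)/(14 − 13) × (73.8 − 56.3) = 65.05
On Form K, PR 65.05 falls between score 14 (PR 53.6) and 15 (PR 71.3).
Interpolate: 14 + (65.05 − 53.6)/(71.3 − 53.6) × (15 − 14) = 14.6

14.6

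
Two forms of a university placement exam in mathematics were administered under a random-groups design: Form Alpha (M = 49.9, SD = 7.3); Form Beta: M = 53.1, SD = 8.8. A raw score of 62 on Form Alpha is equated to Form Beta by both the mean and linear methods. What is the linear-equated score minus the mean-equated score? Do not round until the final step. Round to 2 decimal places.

Mean-equated: 62 + (53.1 − 49.9) = 65.20
Linear-equated: (8.8/7.3)(62 − 49.9) + 53.1 = 67.686
Difference = 67.686 − 65.20 = 2.49

2.49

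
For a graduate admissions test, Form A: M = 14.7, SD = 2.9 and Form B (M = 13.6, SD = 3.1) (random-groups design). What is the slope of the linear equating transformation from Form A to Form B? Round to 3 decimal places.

A = SD_Y / SD_X = 3.1 / 2.9 = 1.069

1.069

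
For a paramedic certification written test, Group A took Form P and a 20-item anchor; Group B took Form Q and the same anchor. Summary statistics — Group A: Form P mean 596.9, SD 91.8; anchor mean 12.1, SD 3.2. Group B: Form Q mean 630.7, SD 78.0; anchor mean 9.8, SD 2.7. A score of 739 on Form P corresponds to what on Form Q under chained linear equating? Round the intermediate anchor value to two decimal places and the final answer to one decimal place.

840.1

Form P → anchor (Group A): v = (3.2/91.8)(739 − 596.9) + 12.1 = 17.05
anchor → Form Q (Group B): y = (78.0/2.7)(17.05 − 9.8) + 630.7 = 840.1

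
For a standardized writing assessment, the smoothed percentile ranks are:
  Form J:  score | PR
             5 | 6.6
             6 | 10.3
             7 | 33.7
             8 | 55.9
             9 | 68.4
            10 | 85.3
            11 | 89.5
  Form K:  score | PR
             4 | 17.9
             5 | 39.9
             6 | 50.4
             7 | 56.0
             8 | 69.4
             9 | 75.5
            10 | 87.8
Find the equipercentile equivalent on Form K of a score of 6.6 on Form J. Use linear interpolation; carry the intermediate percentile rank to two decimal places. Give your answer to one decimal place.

4.3

PR of 6.6 on Form J: 10.3 + (6.6 − 6)/(7 − 6) × (33.7 − 10.3) = 24.34
On Form K, PR 24.34 falls between score 4 (PR 17.9) and 5 (PR 39.9).
Interpolate: 4 + (24.34 − 17.9)/(39.9 − 17.9) × (5 − 4) = 4.3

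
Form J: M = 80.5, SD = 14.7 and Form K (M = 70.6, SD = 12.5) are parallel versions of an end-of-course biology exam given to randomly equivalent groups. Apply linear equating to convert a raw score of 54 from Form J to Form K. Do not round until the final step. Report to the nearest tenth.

Linear equating: y = (SD_Y/SD_X)(x − M_X) + M_Y
y = (12.5/14.7)(54 − 80.5) + 70.6
y = 0.850340 × -26.5 + 70.6 = -22.5340 + 70.6 = 48.1

48.1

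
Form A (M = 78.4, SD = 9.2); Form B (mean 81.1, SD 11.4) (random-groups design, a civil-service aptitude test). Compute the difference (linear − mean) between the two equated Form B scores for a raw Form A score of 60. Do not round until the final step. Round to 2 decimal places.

Mean-equated: 60 + (81.1 − 78.4) = 62.70
Linear-equated: (11.4/9.2)(60 − 78.4) + 81.1 = 58.300
Difference = 58.300 − 62.70 = -4.40

-4.40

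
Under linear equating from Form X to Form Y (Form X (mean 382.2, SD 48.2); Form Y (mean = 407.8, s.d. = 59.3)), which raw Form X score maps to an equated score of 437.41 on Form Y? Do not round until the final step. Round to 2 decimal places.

Invert y = (SD_Y/SD_X)(x − M_X) + M_Y:
x = (SD_X/SD_Y)(y − M_Y) + M_X = (48.2/59.3)(437.41 − 407.8) + 382.2
x = 0.812816 × 29.610 + 382.2 = 406.27

406.27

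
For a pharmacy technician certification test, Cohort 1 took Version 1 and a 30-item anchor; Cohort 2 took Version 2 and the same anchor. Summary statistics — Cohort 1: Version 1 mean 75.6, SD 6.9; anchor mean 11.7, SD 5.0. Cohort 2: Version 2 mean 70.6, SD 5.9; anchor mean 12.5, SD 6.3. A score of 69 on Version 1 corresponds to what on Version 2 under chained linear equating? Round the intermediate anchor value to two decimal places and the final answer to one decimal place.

Version 1 → anchor (Cohort 1): v = (5.0/6.9)(69 − 75.6) + 11.7 = 6.92
anchor → Version 2 (Cohort 2): y = (5.9/6.3)(6.92 − 12.5) + 70.6 = 65.4

65.4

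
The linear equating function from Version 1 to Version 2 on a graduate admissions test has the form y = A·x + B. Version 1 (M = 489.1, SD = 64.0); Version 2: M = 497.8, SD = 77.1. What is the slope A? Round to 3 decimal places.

A = SD_Y / SD_X = 77.1 / 64.0 = 1.205

1.205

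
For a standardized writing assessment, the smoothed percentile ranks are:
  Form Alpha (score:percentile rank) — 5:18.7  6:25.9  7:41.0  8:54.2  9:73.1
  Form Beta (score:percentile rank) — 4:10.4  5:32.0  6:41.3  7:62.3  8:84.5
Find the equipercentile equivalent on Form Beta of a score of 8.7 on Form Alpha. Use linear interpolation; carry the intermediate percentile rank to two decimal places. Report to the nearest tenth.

7.2

PR of 8.7 on Form Alpha: 54.2 + (8.7 − 8)/(9 − 8) × (73.1 − 54.2) = 67.43
On Form Beta, PR 67.43 falls between score 7 (PR 62.3) and 8 (PR 84.5).
Interpolate: 7 + (67.43 − 62.3)/(84.5 − 62.3) × (8 − 7) = 7.2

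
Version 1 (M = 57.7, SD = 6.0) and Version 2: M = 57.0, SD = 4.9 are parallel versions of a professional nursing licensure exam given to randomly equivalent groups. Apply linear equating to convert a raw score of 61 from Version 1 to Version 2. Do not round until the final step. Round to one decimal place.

Linear equating: y = (SD_Y/SD_X)(x − M_X) + M_Y
y = (4.9/6.0)(61 − 57.7) + 57.0
y = 0.816667 × 3.3 + 57.0 = 2.6950 + 57.0 = 59.7

59.7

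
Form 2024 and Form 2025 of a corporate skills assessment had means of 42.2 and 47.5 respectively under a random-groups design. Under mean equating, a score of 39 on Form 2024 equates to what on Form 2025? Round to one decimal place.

44.3

Mean equating: y = x + (M_Y − M_X) = 39 + (47.5 − 42.2) = 44.3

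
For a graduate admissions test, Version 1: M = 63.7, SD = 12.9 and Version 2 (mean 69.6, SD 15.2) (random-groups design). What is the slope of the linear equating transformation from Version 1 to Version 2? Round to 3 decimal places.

A = SD_Y / SD_X = 15.2 / 12.9 = 1.178

1.178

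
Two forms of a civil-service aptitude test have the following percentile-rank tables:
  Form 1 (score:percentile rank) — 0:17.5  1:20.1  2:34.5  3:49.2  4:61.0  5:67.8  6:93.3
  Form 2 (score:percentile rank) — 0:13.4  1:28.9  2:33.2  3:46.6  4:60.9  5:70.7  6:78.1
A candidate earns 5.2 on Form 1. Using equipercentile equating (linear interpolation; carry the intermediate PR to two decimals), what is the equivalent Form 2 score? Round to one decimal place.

5.3

PR of 5.2 on Form 1: 67.8 + (5.2 − 5)/(6 − 5) × (93.3 − 67.8) = 72.90
On Form 2, PR 72.90 falls between score 5 (PR 70.7) and 6 (PR 78.1).
Interpolate: 5 + (72.90 − 70.7)/(78.1 − 70.7) × (6 − 5) = 5.3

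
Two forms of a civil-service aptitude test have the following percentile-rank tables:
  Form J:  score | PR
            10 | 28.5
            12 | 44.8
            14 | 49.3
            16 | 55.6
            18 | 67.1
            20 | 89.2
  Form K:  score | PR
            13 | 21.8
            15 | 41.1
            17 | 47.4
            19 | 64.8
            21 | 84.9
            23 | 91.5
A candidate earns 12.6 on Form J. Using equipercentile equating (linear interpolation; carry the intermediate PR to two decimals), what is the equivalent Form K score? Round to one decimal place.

PR of 12.6 on Form J: 44.8 + (12.6 − 12)/(14 − 12) × (49.3 − 44.8) = 46.15
On Form K, PR 46.15 falls between score 15 (PR 41.1) and 17 (PR 47.4).
Interpolate: 15 + (46.15 − 41.1)/(47.4 − 41.1) × (17 − 15) = 16.6

16.6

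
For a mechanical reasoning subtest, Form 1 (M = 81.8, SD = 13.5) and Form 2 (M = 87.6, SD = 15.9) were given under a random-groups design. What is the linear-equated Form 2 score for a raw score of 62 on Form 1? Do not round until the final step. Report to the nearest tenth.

Linear equating: y = (SD_Y/SD_X)(x − M_X) + M_Y
y = (15.9/13.5)(62 − 81.8) + 87.6
y = 1.177778 × -19.8 + 87.6 = -23.3200 + 87.6 = 64.3

64.3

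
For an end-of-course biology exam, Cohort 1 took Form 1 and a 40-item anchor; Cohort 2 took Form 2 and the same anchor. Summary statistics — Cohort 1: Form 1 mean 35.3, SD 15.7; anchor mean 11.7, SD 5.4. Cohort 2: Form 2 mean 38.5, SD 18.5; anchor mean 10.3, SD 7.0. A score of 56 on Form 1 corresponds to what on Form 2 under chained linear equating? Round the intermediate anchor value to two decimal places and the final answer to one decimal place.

Form 1 → anchor (Cohort 1): v = (5.4/15.7)(56 − 35.3) + 11.7 = 18.82
anchor → Form 2 (Cohort 2): y = (18.5/7.0)(18.82 − 10.3) + 38.5 = 61.0

61.0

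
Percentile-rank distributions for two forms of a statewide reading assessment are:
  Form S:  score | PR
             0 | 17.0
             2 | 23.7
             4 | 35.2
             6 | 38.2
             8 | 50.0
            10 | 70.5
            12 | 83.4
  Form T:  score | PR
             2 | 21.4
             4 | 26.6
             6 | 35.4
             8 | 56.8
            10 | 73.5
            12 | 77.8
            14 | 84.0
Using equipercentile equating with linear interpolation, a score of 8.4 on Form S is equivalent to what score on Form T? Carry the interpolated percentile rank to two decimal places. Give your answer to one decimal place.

7.7

PR of 8.4 on Form S: 50.0 + (8.4 − 8)/(10 − 8) × (70.5 − 50.0) = 54.10
On Form T, PR 54.10 falls between score 6 (PR 35.4) and 8 (PR 56.8).
Interpolate: 6 + (54.10 − 35.4)/(56.8 − 35.4) × (8 − 6) = 7.7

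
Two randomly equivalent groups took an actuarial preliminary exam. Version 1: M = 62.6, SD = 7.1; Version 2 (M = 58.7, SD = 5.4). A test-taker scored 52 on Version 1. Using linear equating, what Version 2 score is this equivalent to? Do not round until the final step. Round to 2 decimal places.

50.64

Linear equating: y = (SD_Y/SD_X)(x − M_X) + M_Y
y = (5.4/7.1)(52 − 62.6) + 58.7
y = 0.760563 × -10.6 + 58.7 = -8.0620 + 58.7 = 50.64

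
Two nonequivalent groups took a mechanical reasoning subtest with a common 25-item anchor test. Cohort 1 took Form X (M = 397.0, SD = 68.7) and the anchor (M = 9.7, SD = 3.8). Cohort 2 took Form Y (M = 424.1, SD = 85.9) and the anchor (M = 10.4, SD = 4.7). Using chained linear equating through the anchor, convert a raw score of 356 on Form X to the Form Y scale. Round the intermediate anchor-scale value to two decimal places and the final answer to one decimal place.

369.8

Form X → anchor (Cohort 1): v = (3.8/68.7)(356 − 397.0) + 9.7 = 7.43
anchor → Form Y (Cohort 2): y = (85.9/4.7)(7.43 − 10.4) + 424.1 = 369.8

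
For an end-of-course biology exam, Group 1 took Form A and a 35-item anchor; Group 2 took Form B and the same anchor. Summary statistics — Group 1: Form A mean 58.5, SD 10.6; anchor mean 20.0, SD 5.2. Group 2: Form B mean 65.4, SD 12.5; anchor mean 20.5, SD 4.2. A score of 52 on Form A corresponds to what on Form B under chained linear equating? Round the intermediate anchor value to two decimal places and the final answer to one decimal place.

54.4

Form A → anchor (Group 1): v = (5.2/10.6)(52 − 58.5) + 20.0 = 16.81
anchor → Form B (Group 2): y = (12.5/4.2)(16.81 − 20.5) + 65.4 = 54.4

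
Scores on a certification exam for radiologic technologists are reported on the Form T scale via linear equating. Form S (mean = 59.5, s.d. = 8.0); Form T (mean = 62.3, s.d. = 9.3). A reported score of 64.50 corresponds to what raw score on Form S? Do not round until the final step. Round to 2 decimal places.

61.39

Invert y = (SD_Y/SD_X)(x − M_X) + M_Y:
x = (SD_X/SD_Y)(y − M_Y) + M_X = (8.0/9.3)(64.50 − 62.3) + 59.5
x = 0.860215 × 2.200 + 59.5 = 61.39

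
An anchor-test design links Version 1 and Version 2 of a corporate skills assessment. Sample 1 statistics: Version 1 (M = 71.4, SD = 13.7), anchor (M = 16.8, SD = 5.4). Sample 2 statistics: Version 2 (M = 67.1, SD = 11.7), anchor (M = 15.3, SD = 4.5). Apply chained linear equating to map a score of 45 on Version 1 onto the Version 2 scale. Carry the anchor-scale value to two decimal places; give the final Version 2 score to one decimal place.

43.9

Version 1 → anchor (Sample 1): v = (5.4/13.7)(45 − 71.4) + 16.8 = 6.39
anchor → Version 2 (Sample 2): y = (11.7/4.5)(6.39 − 15.3) + 67.1 = 43.9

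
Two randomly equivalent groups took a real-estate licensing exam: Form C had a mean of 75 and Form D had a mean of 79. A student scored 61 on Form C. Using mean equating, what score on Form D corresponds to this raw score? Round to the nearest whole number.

Mean equating: y = x + (M_Y − M_X) = 61 + (79 − 75) = 65

65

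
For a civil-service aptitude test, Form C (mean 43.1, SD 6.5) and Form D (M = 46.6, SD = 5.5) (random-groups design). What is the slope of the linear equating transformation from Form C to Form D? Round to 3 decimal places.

A = SD_Y / SD_X = 5.5 / 6.5 = 0.846

0.846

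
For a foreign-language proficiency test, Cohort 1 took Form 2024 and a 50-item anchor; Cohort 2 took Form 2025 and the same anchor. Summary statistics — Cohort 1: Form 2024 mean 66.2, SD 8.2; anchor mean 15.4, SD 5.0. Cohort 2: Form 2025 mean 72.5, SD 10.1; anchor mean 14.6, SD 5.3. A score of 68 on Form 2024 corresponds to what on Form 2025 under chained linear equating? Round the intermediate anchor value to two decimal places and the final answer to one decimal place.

Form 2024 → anchor (Cohort 1): v = (5.0/8.2)(68 − 66.2) + 15.4 = 16.50
anchor → Form 2025 (Cohort 2): y = (10.1/5.3)(16.50 − 14.6) + 72.5 = 76.1

76.1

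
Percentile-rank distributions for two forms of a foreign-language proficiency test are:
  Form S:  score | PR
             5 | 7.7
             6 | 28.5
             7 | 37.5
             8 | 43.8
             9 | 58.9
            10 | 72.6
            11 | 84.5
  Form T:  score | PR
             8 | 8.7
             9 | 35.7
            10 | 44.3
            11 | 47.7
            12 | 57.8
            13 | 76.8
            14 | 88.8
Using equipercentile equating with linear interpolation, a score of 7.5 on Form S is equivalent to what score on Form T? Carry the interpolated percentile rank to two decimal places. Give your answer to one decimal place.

PR of 7.5 on Form S: 37.5 + (7.5 − 7)/(8 − 7) × (43.8 − 37.5) = 40.65
On Form T, PR 40.65 falls between score 9 (PR 35.7) and 10 (PR 44.3).
Interpolate: 9 + (40.65 − 35.7)/(44.3 − 35.7) × (10 − 9) = 9.6

9.6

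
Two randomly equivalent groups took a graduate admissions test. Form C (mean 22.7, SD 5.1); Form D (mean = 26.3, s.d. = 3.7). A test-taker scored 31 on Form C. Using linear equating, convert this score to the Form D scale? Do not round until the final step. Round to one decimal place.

32.3

Linear equating: y = (SD_Y/SD_X)(x − M_X) + M_Y
y = (3.7/5.1)(31 − 22.7) + 26.3
y = 0.725490 × 8.3 + 26.3 = 6.0216 + 26.3 = 32.3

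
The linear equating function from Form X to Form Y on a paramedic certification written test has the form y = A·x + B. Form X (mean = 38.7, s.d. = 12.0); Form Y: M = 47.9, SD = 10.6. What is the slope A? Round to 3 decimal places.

A = SD_Y / SD_X = 10.6 / 12.0 = 0.883

0.883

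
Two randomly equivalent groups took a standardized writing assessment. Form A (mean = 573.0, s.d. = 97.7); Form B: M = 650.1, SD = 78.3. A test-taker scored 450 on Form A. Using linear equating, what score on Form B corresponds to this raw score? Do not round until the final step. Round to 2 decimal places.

Linear equating: y = (SD_Y/SD_X)(x − M_X) + M_Y
y = (78.3/97.7)(450 − 573.0) + 650.1
y = 0.801433 × -123.0 + 650.1 = -98.5763 + 650.1 = 551.52

551.52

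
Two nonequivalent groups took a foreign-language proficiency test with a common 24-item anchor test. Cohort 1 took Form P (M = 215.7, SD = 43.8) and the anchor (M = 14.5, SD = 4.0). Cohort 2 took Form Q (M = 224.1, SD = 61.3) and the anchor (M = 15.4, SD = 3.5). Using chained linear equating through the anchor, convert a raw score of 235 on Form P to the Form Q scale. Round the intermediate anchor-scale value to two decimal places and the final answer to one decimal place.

Form P → anchor (Cohort 1): v = (4.0/43.8)(235 − 215.7) + 14.5 = 16.26
anchor → Form Q (Cohort 2): y = (61.3/3.5)(16.26 − 15.4) + 224.1 = 239.2

239.2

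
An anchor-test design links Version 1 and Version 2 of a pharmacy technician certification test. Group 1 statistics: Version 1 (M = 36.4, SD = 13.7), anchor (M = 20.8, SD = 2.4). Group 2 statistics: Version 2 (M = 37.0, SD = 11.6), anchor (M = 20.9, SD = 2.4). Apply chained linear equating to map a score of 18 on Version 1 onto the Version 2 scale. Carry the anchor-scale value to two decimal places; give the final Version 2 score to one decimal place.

21.0

Version 1 → anchor (Group 1): v = (2.4/13.7)(18 − 36.4) + 20.8 = 17.58
anchor → Version 2 (Group 2): y = (11.6/2.4)(17.58 − 20.9) + 37.0 = 21.0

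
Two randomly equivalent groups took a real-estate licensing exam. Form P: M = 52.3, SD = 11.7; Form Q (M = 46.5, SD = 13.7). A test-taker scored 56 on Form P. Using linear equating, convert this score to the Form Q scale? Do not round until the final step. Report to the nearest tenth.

Linear equating: y = (SD_Y/SD_X)(x − M_X) + M_Y
y = (13.7/11.7)(56 − 52.3) + 46.5
y = 1.170940 × 3.7 + 46.5 = 4.3325 + 46.5 = 50.8

50.8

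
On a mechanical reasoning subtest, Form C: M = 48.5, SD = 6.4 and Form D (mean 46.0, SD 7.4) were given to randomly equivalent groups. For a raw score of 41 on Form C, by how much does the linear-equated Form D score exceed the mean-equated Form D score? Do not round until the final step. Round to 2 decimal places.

-1.17

Mean-equated: 41 + (46.0 − 48.5) = 38.50
Linear-equated: (7.4/6.4)(41 − 48.5) + 46.0 = 37.328
Difference = 37.328 − 38.50 = -1.17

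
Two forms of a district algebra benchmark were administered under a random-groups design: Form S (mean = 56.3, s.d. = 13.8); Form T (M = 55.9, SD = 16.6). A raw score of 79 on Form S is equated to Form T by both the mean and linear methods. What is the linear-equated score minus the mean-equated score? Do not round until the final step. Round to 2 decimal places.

4.61

Mean-equated: 79 + (55.9 − 56.3) = 78.60
Linear-equated: (16.6/13.8)(79 − 56.3) + 55.9 = 83.206
Difference = 83.206 − 78.60 = 4.61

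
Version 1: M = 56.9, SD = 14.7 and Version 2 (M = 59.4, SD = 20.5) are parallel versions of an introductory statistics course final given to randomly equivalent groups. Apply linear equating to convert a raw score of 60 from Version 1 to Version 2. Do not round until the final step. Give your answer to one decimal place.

63.7

Linear equating: y = (SD_Y/SD_X)(x − M_X) + M_Y
y = (20.5/14.7)(60 − 56.9) + 59.4
y = 1.394558 × 3.1 + 59.4 = 4.3231 + 59.4 = 63.7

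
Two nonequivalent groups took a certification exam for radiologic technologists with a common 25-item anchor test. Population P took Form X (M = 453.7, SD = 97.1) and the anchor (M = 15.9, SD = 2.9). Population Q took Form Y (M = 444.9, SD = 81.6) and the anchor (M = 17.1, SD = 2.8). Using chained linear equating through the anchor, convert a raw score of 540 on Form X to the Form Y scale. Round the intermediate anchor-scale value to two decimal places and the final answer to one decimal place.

Form X → anchor (Population P): v = (2.9/97.1)(540 − 453.7) + 15.9 = 18.48
anchor → Form Y (Population Q): y = (81.6/2.8)(18.48 − 17.1) + 444.9 = 485.1

485.1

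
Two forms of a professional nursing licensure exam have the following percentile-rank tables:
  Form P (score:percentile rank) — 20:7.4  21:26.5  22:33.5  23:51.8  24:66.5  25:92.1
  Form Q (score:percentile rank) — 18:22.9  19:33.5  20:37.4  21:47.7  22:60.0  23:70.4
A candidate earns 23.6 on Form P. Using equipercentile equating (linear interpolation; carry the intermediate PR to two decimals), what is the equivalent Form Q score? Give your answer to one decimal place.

PR of 23.6 on Form P: 51.8 + (23.6 − 23)/(24 − 23) × (66.5 − 51.8) = 60.62
On Form Q, PR 60.62 falls between score 22 (PR 60.0) and 23 (PR 70.4).
Interpolate: 22 + (60.62 − 60.0)/(70.4 − 60.0) × (23 − 22) = 22.1

22.1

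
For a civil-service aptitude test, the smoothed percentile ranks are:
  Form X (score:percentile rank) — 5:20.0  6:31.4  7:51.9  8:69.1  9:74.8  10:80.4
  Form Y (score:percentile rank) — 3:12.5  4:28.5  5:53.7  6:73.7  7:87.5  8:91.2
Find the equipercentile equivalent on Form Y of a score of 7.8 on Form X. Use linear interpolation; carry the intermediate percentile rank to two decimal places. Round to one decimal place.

5.6

PR of 7.8 on Form X: 51.9 + (7.8 − 7)/(8 − 7) × (69.1 − 51.9) = 65.66
On Form Y, PR 65.66 falls between score 5 (PR 53.7) and 6 (PR 73.7).
Interpolate: 5 + (65.66 − 53.7)/(73.7 − 53.7) × (6 − 5) = 5.6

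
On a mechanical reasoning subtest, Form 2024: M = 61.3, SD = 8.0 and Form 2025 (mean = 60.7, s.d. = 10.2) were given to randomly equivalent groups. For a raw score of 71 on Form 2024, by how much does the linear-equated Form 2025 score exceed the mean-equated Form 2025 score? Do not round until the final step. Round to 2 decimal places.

Mean-equated: 71 + (60.7 − 61.3) = 70.40
Linear-equated: (10.2/8.0)(71 − 61.3) + 60.7 = 73.068
Difference = 73.068 − 70.40 = 2.67

2.67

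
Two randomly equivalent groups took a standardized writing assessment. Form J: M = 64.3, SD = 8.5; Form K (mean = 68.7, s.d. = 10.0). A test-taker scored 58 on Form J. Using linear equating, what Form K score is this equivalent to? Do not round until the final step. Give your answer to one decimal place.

61.3

Linear equating: y = (SD_Y/SD_X)(x − M_X) + M_Y
y = (10.0/8.5)(58 − 64.3) + 68.7
y = 1.176471 × -6.3 + 68.7 = -7.4118 + 68.7 = 61.3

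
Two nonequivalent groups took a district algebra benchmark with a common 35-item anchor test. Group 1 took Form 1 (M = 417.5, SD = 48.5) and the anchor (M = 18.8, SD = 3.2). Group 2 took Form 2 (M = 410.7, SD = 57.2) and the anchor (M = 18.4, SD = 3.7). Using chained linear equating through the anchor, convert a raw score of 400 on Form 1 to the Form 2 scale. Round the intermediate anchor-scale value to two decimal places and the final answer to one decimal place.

Form 1 → anchor (Group 1): v = (3.2/48.5)(400 − 417.5) + 18.8 = 17.65
anchor → Form 2 (Group 2): y = (57.2/3.7)(17.65 − 18.4) + 410.7 = 399.1

399.1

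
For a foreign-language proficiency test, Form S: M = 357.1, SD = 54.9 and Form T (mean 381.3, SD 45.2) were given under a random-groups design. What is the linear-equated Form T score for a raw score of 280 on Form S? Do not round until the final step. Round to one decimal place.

Linear equating: y = (SD_Y/SD_X)(x − M_X) + M_Y
y = (45.2/54.9)(280 − 357.1) + 381.3
y = 0.823315 × -77.1 + 381.3 = -63.4776 + 381.3 = 317.8

317.8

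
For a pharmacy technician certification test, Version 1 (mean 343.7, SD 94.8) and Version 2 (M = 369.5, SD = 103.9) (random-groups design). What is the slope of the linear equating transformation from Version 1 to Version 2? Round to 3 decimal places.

A = SD_Y / SD_X = 103.9 / 94.8 = 1.096

1.096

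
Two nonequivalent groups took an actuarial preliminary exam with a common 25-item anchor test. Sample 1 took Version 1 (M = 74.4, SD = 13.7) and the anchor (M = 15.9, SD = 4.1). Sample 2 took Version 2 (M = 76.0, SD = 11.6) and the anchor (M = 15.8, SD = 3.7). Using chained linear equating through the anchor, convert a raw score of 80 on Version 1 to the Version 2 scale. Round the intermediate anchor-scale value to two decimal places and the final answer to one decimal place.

81.6

Version 1 → anchor (Sample 1): v = (4.1/13.7)(80 − 74.4) + 15.9 = 17.58
anchor → Version 2 (Sample 2): y = (11.6/3.7)(17.58 − 15.8) + 76.0 = 81.6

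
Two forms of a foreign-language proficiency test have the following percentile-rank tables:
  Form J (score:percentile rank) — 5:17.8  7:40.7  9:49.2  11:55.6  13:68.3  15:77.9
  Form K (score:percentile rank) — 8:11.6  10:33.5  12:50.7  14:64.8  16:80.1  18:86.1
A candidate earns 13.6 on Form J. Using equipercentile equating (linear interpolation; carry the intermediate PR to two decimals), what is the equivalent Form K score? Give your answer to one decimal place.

14.8

PR of 13.6 on Form J: 68.3 + (13.6 − 13)/(15 − 13) × (77.9 − 68.3) = 71.18
On Form K, PR 71.18 falls between score 14 (PR 64.8) and 16 (PR 80.1).
Interpolate: 14 + (71.18 − 64.8)/(80.1 − 64.8) × (16 − 14) = 14.8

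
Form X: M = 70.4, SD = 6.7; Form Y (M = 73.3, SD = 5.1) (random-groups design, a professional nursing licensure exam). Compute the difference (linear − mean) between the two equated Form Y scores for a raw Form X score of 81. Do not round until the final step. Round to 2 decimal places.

-2.53

Mean-equated: 81 + (73.3 − 70.4) = 83.90
Linear-equated: (5.1/6.7)(81 − 70.4) + 73.3 = 81.369
Difference = 81.369 − 83.90 = -2.53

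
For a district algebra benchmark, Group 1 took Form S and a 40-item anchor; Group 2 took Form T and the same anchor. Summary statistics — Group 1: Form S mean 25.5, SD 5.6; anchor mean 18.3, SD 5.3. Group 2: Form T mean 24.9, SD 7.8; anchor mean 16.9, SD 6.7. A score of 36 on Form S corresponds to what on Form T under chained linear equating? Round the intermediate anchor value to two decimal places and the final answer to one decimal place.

38.1

Form S → anchor (Group 1): v = (5.3/5.6)(36 − 25.5) + 18.3 = 28.24
anchor → Form T (Group 2): y = (7.8/6.7)(28.24 − 16.9) + 24.9 = 38.1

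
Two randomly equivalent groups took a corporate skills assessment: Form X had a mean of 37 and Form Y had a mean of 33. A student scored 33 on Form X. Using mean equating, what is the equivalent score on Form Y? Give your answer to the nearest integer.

Mean equating: y = x + (M_Y − M_X) = 33 + (33 − 37) = 29

29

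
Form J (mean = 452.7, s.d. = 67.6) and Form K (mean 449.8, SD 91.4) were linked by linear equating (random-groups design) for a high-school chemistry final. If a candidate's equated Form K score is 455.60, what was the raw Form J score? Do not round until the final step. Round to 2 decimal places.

456.99

Invert y = (SD_Y/SD_X)(x − M_X) + M_Y:
x = (SD_X/SD_Y)(y − M_Y) + M_X = (67.6/91.4)(455.60 − 449.8) + 452.7
x = 0.739606 × 5.800 + 452.7 = 456.99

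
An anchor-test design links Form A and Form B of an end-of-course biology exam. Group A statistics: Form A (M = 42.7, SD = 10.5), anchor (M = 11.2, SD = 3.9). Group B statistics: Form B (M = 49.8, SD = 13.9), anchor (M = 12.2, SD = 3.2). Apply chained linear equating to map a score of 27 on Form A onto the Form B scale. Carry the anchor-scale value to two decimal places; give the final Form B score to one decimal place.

Form A → anchor (Group A): v = (3.9/10.5)(27 − 42.7) + 11.2 = 5.37
anchor → Form B (Group B): y = (13.9/3.2)(5.37 − 12.2) + 49.8 = 20.1

20.1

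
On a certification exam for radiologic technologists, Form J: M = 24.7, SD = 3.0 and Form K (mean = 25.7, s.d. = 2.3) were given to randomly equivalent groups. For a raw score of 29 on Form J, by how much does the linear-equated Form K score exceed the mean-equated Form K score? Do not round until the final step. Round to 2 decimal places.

Mean-equated: 29 + (25.7 − 24.7) = 30.00
Linear-equated: (2.3/3.0)(29 − 24.7) + 25.7 = 28.997
Difference = 28.997 − 30.00 = -1.00

-1.00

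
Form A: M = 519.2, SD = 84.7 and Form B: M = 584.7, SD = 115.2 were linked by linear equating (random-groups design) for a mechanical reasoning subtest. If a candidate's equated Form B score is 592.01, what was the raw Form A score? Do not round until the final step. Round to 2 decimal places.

524.57

Invert y = (SD_Y/SD_X)(x − M_X) + M_Y:
x = (SD_X/SD_Y)(y − M_Y) + M_X = (84.7/115.2)(592.01 − 584.7) + 519.2
x = 0.735243 × 7.310 + 519.2 = 524.57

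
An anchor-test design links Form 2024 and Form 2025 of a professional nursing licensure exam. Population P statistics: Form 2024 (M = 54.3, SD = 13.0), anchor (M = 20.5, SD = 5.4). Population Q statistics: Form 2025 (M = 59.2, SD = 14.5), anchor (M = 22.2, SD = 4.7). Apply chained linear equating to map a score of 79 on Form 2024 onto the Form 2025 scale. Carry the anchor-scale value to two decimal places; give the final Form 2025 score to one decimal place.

85.6

Form 2024 → anchor (Population P): v = (5.4/13.0)(79 − 54.3) + 20.5 = 30.76
anchor → Form 2025 (Population Q): y = (14.5/4.7)(30.76 − 22.2) + 59.2 = 85.6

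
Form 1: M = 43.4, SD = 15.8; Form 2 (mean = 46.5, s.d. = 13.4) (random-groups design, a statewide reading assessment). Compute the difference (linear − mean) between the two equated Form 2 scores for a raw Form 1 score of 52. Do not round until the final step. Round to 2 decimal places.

-1.31

Mean-equated: 52 + (46.5 − 43.4) = 55.10
Linear-equated: (13.4/15.8)(52 − 43.4) + 46.5 = 53.794
Difference = 53.794 − 55.10 = -1.31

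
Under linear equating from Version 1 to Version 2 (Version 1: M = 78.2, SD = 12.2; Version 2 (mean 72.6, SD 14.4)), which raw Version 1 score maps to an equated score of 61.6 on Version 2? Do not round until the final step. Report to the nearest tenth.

68.9

Invert y = (SD_Y/SD_X)(x − M_X) + M_Y:
x = (SD_X/SD_Y)(y − M_Y) + M_X = (12.2/14.4)(61.6 − 72.6) + 78.2
x = 0.847222 × -11.000 + 78.2 = 68.9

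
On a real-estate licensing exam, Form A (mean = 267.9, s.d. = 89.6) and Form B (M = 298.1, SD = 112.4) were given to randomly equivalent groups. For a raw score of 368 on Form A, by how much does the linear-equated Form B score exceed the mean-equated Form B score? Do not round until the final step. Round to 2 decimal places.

25.47

Mean-equated: 368 + (298.1 − 267.9) = 398.20
Linear-equated: (112.4/89.6)(368 − 267.9) + 298.1 = 423.672
Difference = 423.672 − 398.20 = 25.47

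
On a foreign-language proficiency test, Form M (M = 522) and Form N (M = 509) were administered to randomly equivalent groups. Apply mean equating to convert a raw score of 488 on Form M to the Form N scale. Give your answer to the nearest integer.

Mean equating: y = x + (M_Y − M_X) = 488 + (509 − 522) = 475

475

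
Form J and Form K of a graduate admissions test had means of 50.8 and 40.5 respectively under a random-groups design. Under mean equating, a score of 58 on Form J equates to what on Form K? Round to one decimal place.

Mean equating: y = x + (M_Y − M_X) = 58 + (40.5 − 50.8) = 47.7

47.7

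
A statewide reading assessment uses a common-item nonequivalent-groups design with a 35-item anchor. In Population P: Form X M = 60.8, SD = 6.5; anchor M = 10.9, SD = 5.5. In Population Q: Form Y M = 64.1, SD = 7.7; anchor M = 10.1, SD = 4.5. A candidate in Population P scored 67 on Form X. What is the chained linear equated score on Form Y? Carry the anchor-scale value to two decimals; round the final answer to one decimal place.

74.5

Form X → anchor (Population P): v = (5.5/6.5)(67 − 60.8) + 10.9 = 16.15
anchor → Form Y (Population Q): y = (7.7/4.5)(16.15 − 10.1) + 64.1 = 74.5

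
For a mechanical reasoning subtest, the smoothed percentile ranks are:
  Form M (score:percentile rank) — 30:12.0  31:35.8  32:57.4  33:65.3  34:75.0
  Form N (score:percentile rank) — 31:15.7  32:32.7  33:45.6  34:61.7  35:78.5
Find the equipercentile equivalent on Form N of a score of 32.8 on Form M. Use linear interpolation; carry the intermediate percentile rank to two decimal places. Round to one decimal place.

34.1

PR of 32.8 on Form M: 57.4 + (32.8 − 32)/(33 − 32) × (65.3 − 57.4) = 63.72
On Form N, PR 63.72 falls between score 34 (PR 61.7) and 35 (PR 78.5).
Interpolate: 34 + (63.72 − 61.7)/(78.5 − 61.7) × (35 − 34) = 34.1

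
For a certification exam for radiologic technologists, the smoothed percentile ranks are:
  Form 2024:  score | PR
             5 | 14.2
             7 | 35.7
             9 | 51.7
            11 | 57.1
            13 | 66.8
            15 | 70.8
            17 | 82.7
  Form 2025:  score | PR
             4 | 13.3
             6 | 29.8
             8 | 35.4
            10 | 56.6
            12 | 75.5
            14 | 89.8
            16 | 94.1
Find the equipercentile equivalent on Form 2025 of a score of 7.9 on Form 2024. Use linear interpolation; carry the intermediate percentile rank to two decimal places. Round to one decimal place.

8.7

PR of 7.9 on Form 2024: 35.7 + (7.9 − 7)/(9 − 7) × (51.7 − 35.7) = 42.90
On Form 2025, PR 42.90 falls between score 8 (PR 35.4) and 10 (PR 56.6).
Interpolate: 8 + (42.90 − 35.4)/(56.6 − 35.4) × (10 − 8) = 8.7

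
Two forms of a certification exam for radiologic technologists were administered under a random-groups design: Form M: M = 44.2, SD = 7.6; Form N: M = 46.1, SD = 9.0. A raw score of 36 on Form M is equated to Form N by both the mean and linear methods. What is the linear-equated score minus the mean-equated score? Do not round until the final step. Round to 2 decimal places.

-1.51

Mean-equated: 36 + (46.1 − 44.2) = 37.90
Linear-equated: (9.0/7.6)(36 − 44.2) + 46.1 = 36.389
Difference = 36.389 − 37.90 = -1.51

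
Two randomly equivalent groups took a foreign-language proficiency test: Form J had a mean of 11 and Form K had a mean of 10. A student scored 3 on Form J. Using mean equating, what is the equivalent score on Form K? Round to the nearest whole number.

2

Mean equating: y = x + (M_Y − M_X) = 3 + (10 − 11) = 2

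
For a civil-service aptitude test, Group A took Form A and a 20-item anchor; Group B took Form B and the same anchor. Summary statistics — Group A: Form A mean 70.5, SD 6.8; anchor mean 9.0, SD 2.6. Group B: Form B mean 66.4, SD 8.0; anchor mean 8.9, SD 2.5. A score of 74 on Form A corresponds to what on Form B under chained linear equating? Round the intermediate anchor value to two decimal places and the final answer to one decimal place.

71.0

Form A → anchor (Group A): v = (2.6/6.8)(74 − 70.5) + 9.0 = 10.34
anchor → Form B (Group B): y = (8.0/2.5)(10.34 − 8.9) + 66.4 = 71.0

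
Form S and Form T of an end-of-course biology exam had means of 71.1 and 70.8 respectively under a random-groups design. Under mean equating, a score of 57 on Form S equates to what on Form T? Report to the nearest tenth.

56.7

Mean equating: y = x + (M_Y − M_X) = 57 + (70.8 − 71.1) = 56.7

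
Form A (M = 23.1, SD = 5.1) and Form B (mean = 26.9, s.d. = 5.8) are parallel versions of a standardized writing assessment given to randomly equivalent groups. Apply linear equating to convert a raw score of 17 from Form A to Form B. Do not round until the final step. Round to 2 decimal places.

19.96

Linear equating: y = (SD_Y/SD_X)(x − M_X) + M_Y
y = (5.8/5.1)(17 − 23.1) + 26.9
y = 1.137255 × -6.1 + 26.9 = -6.9373 + 26.9 = 19.96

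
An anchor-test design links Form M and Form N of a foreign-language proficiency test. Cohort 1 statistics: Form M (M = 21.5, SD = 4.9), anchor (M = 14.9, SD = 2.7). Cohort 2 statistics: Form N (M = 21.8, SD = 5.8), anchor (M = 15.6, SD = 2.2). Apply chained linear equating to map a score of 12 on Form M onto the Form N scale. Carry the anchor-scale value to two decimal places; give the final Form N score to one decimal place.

6.2

Form M → anchor (Cohort 1): v = (2.7/4.9)(12 − 21.5) + 14.9 = 9.67
anchor → Form N (Cohort 2): y = (5.8/2.2)(9.67 − 15.6) + 21.8 = 6.2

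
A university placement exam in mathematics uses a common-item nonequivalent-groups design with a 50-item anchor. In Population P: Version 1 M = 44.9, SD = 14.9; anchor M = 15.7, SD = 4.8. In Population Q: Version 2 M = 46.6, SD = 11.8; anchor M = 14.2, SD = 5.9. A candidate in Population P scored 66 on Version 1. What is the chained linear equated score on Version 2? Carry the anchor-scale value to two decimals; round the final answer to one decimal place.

63.2

Version 1 → anchor (Population P): v = (4.8/14.9)(66 − 44.9) + 15.7 = 22.50
anchor → Version 2 (Population Q): y = (11.8/5.9)(22.50 − 14.2) + 46.6 = 63.2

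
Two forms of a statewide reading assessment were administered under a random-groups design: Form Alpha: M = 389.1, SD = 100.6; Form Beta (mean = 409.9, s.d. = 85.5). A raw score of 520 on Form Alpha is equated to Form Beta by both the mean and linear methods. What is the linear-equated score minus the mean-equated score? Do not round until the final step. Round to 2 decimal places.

-19.65

Mean-equated: 520 + (409.9 − 389.1) = 540.80
Linear-equated: (85.5/100.6)(520 − 389.1) + 409.9 = 521.152
Difference = 521.152 − 540.80 = -19.65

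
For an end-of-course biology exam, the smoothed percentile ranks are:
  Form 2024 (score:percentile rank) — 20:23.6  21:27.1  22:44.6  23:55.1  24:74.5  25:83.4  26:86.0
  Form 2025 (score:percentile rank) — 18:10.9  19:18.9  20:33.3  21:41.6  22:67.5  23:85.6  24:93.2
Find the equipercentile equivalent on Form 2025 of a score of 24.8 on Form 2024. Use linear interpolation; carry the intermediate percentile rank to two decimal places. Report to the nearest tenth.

22.8

PR of 24.8 on Form 2024: 74.5 + (24.8 − 24)/(25 − 24) × (83.4 − 74.5) = 81.62
On Form 2025, PR 81.62 falls between score 22 (PR 67.5) and 23 (PR 85.6).
Interpolate: 22 + (81.62 − 67.5)/(85.6 − 67.5) × (23 − 22) = 22.8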